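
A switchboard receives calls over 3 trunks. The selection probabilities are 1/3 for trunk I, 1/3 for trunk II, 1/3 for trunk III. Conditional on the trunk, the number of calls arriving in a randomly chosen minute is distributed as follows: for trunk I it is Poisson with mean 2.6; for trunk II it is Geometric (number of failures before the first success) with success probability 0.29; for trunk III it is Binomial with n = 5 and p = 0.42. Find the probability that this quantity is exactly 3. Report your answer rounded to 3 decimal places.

Conditional on each trunk, P(X = 3): I: 0.217572; II: 0.103794; III: 0.249232.
By total probability, P(X = 3) = 0.333333·0.217572 + 0.333333·0.103794 + 0.333333·0.249232 = 0.190199.

0.190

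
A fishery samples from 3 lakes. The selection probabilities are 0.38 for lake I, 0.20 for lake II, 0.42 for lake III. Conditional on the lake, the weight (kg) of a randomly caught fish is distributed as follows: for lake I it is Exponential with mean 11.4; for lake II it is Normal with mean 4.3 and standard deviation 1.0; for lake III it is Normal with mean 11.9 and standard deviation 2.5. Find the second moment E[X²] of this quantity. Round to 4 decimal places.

For each component E[X²] = Var + (mean)², giving I: 259.92; II: 19.49; III: 147.86.
Overall E[X²] = 0.38·259.92 + 0.2·19.49 + 0.42·147.86 = 164.769.

164.7688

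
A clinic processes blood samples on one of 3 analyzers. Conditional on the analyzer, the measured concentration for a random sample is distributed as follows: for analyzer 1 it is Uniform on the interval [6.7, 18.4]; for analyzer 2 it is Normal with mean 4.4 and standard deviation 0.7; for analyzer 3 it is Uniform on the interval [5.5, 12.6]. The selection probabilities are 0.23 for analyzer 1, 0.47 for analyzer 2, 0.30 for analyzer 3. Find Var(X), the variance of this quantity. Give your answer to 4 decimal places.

Per component, 1: μ=12.55, E[X²]=168.91; 2: μ=4.4, E[X²]=19.85; 3: μ=9.05, E[X²]=86.1033.
E[X] = 0.23·12.55 + 0.47·4.4 + 0.3·9.05 = 7.6695.
E[X²] = 0.23·168.91 + 0.47·19.85 + 0.3·86.1033 = 74.0098.
Var(X) = E[X²] − (E[X])² = 74.0098 − 58.8212 = 15.1886.

15.1886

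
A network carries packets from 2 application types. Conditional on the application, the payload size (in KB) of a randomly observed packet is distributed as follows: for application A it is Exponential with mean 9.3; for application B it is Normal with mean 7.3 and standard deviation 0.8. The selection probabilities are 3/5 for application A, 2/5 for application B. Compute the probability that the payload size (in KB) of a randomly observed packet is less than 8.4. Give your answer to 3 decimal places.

Conditional on each application, P(X < 8.4): A: 0.59474; B: 0.915434.
By total probability, P(X < 8.4) = 0.6·0.59474 + 0.4·0.915434 = 0.723018.

0.723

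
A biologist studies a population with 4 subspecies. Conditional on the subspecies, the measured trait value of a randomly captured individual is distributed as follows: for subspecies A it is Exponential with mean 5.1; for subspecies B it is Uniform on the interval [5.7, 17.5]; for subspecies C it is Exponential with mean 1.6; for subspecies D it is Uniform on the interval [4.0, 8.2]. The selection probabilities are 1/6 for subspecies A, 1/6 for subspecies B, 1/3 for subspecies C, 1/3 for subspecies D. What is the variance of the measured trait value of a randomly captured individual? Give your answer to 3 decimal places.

19.008

Per component, A: μ=5.1, E[X²]=52.02; B: μ=11.6, E[X²]=146.163; C: μ=1.6, E[X²]=5.12; D: μ=6.1, E[X²]=38.68.
E[X] = 0.166667·5.1 + 0.166667·11.6 + 0.333333·1.6 + 0.333333·6.1 = 5.35.
E[X²] = 0.166667·52.02 + 0.166667·146.163 + 0.333333·5.12 + 0.333333·38.68 = 47.6306.
Var(X) = E[X²] − (E[X])² = 47.6306 − 28.6225 = 19.0081.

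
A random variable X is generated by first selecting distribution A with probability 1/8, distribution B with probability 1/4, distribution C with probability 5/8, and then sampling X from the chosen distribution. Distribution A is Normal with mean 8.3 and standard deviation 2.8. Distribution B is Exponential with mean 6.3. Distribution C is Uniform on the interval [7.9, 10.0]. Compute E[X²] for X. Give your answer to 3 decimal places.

For each component E[X²] = Var + (mean)², giving A: 76.73; B: 79.38; C: 80.47.
Overall E[X²] = 0.125·76.73 + 0.25·79.38 + 0.625·80.47 = 79.73.

79.730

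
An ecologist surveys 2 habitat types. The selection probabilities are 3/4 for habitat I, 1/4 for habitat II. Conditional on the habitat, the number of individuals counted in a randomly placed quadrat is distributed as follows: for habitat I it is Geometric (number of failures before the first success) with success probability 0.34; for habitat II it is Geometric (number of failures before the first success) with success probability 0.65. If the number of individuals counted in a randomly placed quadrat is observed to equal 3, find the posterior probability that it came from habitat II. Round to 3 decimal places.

0.087

Likelihoods P(X=3 | ·): I: 0.0977486; II: 0.0278687.
Posterior ∝ prior × likelihood. Numerator for II: 0.25·0.0278687 = 0.00696719.
Normalizing constant: 0.75·0.0977486 + 0.25·0.0278687 = 0.0802787.
P(II | observation) = 0.00696719 / 0.0802787 = 0.0867875.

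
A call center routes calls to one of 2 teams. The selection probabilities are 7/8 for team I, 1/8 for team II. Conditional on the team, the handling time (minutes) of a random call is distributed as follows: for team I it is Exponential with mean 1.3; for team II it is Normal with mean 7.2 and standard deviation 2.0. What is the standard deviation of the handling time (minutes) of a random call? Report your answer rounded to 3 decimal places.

Per component, I: μ=1.3, E[X²]=3.38; II: μ=7.2, E[X²]=55.84.
E[X] = 0.875·1.3 + 0.125·7.2 = 2.0375.
E[X²] = 0.875·3.38 + 0.125·55.84 = 9.9375.
Var(X) = E[X²] − (E[X])² = 9.9375 − 4.15141 = 5.78609.
SD(X) = √5.78609 = 2.40543.

2.405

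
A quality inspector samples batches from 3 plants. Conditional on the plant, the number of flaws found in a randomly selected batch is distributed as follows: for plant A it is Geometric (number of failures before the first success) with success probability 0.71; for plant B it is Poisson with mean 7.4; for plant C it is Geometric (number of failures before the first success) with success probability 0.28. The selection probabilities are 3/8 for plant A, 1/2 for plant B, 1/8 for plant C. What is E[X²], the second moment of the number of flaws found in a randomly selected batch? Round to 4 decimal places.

33.3328

For each component E[X²] = Var + (mean)², giving A: 0.742115; B: 62.16; C: 15.7959.
Overall E[X²] = 0.375·0.742115 + 0.5·62.16 + 0.125·15.7959 = 33.3328.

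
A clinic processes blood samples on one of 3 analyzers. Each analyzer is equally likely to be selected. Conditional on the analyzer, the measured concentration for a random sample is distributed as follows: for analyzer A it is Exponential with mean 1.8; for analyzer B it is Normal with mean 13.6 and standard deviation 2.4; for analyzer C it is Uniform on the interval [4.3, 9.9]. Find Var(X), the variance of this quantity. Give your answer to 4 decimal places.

27.1578

Per component, A: μ=1.8, E[X²]=6.48; B: μ=13.6, E[X²]=190.72; C: μ=7.1, E[X²]=53.0233.
E[X] = 0.333333·1.8 + 0.333333·13.6 + 0.333333·7.1 = 7.5.
E[X²] = 0.333333·6.48 + 0.333333·190.72 + 0.333333·53.0233 = 83.4078.
Var(X) = E[X²] − (E[X])² = 83.4078 − 56.25 = 27.1578.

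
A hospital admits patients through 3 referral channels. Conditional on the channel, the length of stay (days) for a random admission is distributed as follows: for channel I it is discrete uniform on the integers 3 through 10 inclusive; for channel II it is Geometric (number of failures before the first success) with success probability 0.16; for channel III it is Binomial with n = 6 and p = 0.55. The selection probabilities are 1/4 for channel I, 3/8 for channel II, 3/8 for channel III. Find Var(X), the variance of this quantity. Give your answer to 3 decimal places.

15.815

Per component, I: μ=6.5, E[X²]=47.5; II: μ=5.25, E[X²]=60.375; III: μ=3.3, E[X²]=12.375.
E[X] = 0.25·6.5 + 0.375·5.25 + 0.375·3.3 = 4.83125.
E[X²] = 0.25·47.5 + 0.375·60.375 + 0.375·12.375 = 39.1562.
Var(X) = E[X²] − (E[X])² = 39.1562 − 23.341 = 15.8153.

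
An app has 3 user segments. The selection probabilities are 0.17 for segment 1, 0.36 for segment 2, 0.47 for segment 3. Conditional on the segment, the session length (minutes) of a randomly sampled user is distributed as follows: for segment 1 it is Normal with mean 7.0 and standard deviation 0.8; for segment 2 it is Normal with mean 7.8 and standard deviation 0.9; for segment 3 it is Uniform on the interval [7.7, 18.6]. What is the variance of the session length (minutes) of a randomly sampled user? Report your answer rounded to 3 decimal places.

Per component, 1: μ=7, E[X²]=49.64; 2: μ=7.8, E[X²]=61.65; 3: μ=13.15, E[X²]=182.823.
E[X] = 0.17·7 + 0.36·7.8 + 0.47·13.15 = 10.1785.
E[X²] = 0.17·49.64 + 0.36·61.65 + 0.47·182.823 = 116.56.
Var(X) = E[X²] − (E[X])² = 116.56 − 103.602 = 12.9579.

12.958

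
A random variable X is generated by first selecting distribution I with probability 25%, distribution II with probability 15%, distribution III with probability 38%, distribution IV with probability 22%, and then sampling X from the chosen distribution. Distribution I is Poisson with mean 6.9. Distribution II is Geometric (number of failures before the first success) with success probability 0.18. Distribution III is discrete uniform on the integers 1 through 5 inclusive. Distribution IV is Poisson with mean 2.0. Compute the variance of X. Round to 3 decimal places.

Per component, I: μ=6.9, E[X²]=54.51; II: μ=4.55556, E[X²]=46.0617; III: μ=3, E[X²]=11; IV: μ=2, E[X²]=6.
E[X] = 0.25·6.9 + 0.15·4.55556 + 0.38·3 + 0.22·2 = 3.98833.
E[X²] = 0.25·54.51 + 0.15·46.0617 + 0.38·11 + 0.22·6 = 26.0368.
Var(X) = E[X²] − (E[X])² = 26.0368 − 15.9068 = 10.13.

10.130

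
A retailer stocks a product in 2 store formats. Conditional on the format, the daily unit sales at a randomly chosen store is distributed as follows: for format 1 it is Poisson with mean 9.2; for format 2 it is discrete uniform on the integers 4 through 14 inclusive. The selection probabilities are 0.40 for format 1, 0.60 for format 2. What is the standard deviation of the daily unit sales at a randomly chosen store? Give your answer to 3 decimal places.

3.113

Per component, 1: μ=9.2, E[X²]=93.84; 2: μ=9, E[X²]=91.
E[X] = 0.4·9.2 + 0.6·9 = 9.08.
E[X²] = 0.4·93.84 + 0.6·91 = 92.136.
Var(X) = E[X²] − (E[X])² = 92.136 − 82.4464 = 9.6896.
SD(X) = √9.6896 = 3.11281.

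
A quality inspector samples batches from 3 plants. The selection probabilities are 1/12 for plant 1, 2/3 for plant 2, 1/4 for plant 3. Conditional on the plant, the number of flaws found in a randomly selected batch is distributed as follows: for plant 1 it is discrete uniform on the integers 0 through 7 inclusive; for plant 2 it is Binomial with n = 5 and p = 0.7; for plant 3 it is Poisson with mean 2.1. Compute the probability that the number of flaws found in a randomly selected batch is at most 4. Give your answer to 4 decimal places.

Conditional on each plant, P(X ≤ 4): 1: 0.625; 2: 0.83193; 3: 0.937874.
By total probability, P(X ≤ 4) = 0.0833333·0.625 + 0.666667·0.83193 + 0.25·0.937874 = 0.841172.

0.8412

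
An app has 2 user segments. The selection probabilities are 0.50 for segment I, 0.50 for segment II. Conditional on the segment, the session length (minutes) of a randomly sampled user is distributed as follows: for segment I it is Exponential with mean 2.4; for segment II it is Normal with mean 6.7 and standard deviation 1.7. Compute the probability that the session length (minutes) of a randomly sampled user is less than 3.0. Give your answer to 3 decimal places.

Conditional on each segment, P(X < 3.0): I: 0.713495; II: 0.01476.
By total probability, P(X < 3.0) = 0.5·0.713495 + 0.5·0.01476 = 0.364128.

0.364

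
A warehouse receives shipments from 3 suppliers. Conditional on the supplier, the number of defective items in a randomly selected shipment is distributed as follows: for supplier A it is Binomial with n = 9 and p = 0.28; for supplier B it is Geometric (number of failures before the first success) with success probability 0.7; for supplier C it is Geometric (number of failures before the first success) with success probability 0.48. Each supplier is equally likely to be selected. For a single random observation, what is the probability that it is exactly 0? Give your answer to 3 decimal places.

0.411

Conditional on each supplier, P(X = 0): A: 0.0519987; B: 0.7; C: 0.48.
By total probability, P(X = 0) = 0.333333·0.0519987 + 0.333333·0.7 + 0.333333·0.48 = 0.410666.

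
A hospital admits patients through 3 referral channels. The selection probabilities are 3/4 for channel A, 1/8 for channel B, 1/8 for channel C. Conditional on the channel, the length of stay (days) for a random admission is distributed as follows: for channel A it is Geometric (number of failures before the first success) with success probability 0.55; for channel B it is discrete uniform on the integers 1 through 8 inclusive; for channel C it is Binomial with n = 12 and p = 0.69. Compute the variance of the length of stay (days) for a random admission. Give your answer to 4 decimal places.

8.8068

Per component, A: μ=0.818182, E[X²]=2.15702; B: μ=4.5, E[X²]=25.5; C: μ=8.28, E[X²]=71.1252.
E[X] = 0.75·0.818182 + 0.125·4.5 + 0.125·8.28 = 2.21114.
E[X²] = 0.75·2.15702 + 0.125·25.5 + 0.125·71.1252 = 13.6959.
Var(X) = E[X²] − (E[X])² = 13.6959 − 4.88912 = 8.80679.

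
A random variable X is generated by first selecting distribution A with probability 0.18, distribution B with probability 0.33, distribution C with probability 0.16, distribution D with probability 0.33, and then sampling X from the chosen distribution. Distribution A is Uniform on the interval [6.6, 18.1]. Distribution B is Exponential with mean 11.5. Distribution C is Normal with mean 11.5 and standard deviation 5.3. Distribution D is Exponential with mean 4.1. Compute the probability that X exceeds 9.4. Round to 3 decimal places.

0.420

Conditional on each component, P(X > 9.4): A: 0.756522; B: 0.441582; C: 0.654031; D: 0.100995.
By total probability, P(X > 9.4) = 0.18·0.756522 + 0.33·0.441582 + 0.16·0.654031 + 0.33·0.100995 = 0.419869.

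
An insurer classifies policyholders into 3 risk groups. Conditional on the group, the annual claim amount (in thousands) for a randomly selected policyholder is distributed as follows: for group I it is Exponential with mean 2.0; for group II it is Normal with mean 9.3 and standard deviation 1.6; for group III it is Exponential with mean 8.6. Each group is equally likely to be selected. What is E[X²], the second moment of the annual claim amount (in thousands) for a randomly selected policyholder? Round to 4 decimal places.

For each component E[X²] = Var + (mean)², giving I: 8; II: 89.05; III: 147.92.
Overall E[X²] = 0.333333·8 + 0.333333·89.05 + 0.333333·147.92 = 81.6567.

81.6567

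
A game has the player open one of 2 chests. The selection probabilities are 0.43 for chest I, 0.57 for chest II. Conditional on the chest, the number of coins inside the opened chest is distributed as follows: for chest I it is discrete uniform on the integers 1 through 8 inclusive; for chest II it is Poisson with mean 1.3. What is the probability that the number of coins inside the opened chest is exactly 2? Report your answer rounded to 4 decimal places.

Conditional on each chest, P(X = 2): I: 0.125; II: 0.230289.
By total probability, P(X = 2) = 0.43·0.125 + 0.57·0.230289 = 0.185015.

0.1850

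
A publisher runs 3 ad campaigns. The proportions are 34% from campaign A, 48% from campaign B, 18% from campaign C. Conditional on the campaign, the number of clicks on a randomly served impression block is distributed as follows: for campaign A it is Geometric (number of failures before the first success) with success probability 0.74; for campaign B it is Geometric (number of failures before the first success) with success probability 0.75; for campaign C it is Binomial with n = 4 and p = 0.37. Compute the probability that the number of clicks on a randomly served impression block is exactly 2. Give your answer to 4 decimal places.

0.0982

Conditional on each campaign, P(X = 2): A: 0.050024; B: 0.046875; C: 0.326014.
By total probability, P(X = 2) = 0.34·0.050024 + 0.48·0.046875 + 0.18·0.326014 = 0.0981906.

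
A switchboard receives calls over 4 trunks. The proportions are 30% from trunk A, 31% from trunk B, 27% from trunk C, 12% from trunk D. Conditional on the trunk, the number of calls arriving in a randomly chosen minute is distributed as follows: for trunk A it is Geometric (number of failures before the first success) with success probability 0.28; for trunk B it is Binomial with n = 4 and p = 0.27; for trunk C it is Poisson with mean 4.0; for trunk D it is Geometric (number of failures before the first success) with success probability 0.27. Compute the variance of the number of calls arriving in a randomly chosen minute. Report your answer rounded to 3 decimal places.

Per component, A: μ=2.57143, E[X²]=15.7959; B: μ=1.08, E[X²]=1.9548; C: μ=4, E[X²]=20; D: μ=2.7037, E[X²]=17.3237.
E[X] = 0.3·2.57143 + 0.31·1.08 + 0.27·4 + 0.12·2.7037 = 2.51067.
E[X²] = 0.3·15.7959 + 0.31·1.9548 + 0.27·20 + 0.12·17.3237 = 12.8236.
Var(X) = E[X²] − (E[X])² = 12.8236 − 6.30348 = 6.52013.

6.520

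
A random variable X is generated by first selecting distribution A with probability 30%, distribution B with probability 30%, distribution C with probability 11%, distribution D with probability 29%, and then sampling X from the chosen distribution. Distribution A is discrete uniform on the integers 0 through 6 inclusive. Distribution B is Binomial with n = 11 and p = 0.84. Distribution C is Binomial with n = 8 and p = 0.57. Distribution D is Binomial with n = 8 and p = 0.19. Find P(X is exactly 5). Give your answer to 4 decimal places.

0.0754

Conditional on each component, P(X = 5): A: 0.142857; B: 0.00324159; C: 0.267897; D: 0.00736904.
By total probability, P(X = 5) = 0.3·0.142857 + 0.3·0.00324159 + 0.11·0.267897 + 0.29·0.00736904 = 0.0754353.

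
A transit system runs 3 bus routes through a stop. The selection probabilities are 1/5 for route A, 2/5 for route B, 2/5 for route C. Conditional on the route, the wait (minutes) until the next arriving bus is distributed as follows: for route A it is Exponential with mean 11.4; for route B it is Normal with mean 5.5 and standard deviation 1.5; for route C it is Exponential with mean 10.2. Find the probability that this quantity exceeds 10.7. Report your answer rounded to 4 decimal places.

0.2185

Conditional on each route, P(X > 10.7): A: 0.391176; B: 0.000263477; C: 0.350281.
By total probability, P(X > 10.7) = 0.2·0.391176 + 0.4·0.000263477 + 0.4·0.350281 = 0.218453.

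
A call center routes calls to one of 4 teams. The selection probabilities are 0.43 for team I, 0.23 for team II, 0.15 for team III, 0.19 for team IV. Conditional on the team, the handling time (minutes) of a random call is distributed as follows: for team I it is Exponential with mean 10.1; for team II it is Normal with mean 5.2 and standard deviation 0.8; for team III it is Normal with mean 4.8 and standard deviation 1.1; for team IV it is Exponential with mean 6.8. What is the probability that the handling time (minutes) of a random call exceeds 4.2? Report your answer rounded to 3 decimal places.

Conditional on each team, P(X > 4.2): I: 0.659785; II: 0.89435; III: 0.70728; IV: 0.539212.
By total probability, P(X > 4.2) = 0.43·0.659785 + 0.23·0.89435 + 0.15·0.70728 + 0.19·0.539212 = 0.69795.

0.698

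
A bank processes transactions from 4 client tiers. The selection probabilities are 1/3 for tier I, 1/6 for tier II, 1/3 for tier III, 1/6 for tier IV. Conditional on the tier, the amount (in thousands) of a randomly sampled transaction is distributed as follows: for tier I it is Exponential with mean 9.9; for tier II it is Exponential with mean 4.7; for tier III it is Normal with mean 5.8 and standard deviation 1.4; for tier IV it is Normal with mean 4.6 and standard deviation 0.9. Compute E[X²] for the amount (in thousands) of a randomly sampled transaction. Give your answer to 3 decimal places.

88.232

For each component E[X²] = Var + (mean)², giving I: 196.02; II: 44.18; III: 35.6; IV: 21.97.
Overall E[X²] = 0.333333·196.02 + 0.166667·44.18 + 0.333333·35.6 + 0.166667·21.97 = 88.2317.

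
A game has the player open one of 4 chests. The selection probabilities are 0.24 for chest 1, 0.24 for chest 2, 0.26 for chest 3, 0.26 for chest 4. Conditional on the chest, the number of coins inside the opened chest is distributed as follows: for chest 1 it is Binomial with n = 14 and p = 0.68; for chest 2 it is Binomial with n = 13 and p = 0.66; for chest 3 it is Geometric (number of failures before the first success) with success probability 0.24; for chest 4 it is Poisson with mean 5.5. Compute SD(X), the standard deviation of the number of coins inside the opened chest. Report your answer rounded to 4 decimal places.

3.5579

Per component, 1: μ=9.52, E[X²]=93.6768; 2: μ=8.58, E[X²]=76.5336; 3: μ=3.16667, E[X²]=23.2222; 4: μ=5.5, E[X²]=35.75.
E[X] = 0.24·9.52 + 0.24·8.58 + 0.26·3.16667 + 0.26·5.5 = 6.59733.
E[X²] = 0.24·93.6768 + 0.24·76.5336 + 0.26·23.2222 + 0.26·35.75 = 56.1833.
Var(X) = E[X²] − (E[X])² = 56.1833 − 43.5248 = 12.6585.
SD(X) = √12.6585 = 3.55787.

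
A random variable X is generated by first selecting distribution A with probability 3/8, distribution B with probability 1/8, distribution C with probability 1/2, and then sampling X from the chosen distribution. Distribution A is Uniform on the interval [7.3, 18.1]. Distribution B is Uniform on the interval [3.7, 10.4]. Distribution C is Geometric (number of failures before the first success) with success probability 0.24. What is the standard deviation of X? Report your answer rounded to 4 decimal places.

Per component, A: μ=12.7, E[X²]=171.01; B: μ=7.05, E[X²]=53.4433; C: μ=3.16667, E[X²]=23.2222.
E[X] = 0.375·12.7 + 0.125·7.05 + 0.5·3.16667 = 7.22708.
E[X²] = 0.375·171.01 + 0.125·53.4433 + 0.5·23.2222 = 82.4203.
Var(X) = E[X²] − (E[X])² = 82.4203 − 52.2307 = 30.1895.
SD(X) = √30.1895 = 5.4945.

5.4945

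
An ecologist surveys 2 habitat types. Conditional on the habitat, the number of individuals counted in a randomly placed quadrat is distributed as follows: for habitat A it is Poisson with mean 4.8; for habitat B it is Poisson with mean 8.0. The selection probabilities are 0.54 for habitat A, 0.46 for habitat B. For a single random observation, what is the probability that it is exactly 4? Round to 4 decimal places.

0.1246

Conditional on each habitat, P(X = 4): A: 0.182029; B: 0.0572523.
By total probability, P(X = 4) = 0.54·0.182029 + 0.46·0.0572523 = 0.124632.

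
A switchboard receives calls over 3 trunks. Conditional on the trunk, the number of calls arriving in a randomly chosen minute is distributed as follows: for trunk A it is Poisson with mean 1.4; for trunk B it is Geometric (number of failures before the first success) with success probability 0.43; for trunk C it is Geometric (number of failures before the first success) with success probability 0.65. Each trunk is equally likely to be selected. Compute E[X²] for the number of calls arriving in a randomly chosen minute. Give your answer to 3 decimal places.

3.106

For each component E[X²] = Var + (mean)², giving A: 3.36; B: 4.83991; C: 1.11834.
Overall E[X²] = 0.333333·3.36 + 0.333333·4.83991 + 0.333333·1.11834 = 3.10609.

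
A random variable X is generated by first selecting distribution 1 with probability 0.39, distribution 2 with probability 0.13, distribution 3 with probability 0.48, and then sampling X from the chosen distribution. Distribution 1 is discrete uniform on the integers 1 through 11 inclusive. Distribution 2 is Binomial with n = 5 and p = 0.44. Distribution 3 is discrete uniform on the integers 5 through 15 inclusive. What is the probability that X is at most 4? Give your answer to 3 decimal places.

0.270

Conditional on each component, P(X ≤ 4): 1: 0.363636; 2: 0.983508; 3: 0.
By total probability, P(X ≤ 4) = 0.39·0.363636 + 0.13·0.983508 + 0.48·0 = 0.269674.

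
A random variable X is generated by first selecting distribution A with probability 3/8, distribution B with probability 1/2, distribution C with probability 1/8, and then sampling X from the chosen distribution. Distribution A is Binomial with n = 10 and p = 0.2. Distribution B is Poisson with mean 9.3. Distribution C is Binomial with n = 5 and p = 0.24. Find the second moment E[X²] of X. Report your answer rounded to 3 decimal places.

For each component E[X²] = Var + (mean)², giving A: 5.6; B: 95.79; C: 2.352.
Overall E[X²] = 0.375·5.6 + 0.5·95.79 + 0.125·2.352 = 50.289.

50.289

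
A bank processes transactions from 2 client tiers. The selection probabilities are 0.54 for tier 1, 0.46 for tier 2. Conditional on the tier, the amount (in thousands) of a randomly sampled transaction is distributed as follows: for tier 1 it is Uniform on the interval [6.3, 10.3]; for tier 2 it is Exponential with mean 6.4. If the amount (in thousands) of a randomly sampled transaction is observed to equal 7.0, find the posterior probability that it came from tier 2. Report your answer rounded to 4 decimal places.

Likelihoods f(7.0 | ·): 1: 0.25; 2: 0.0523372.
Posterior ∝ prior × likelihood. Numerator for 2: 0.46·0.0523372 = 0.0240751.
Normalizing constant: 0.54·0.25 + 0.46·0.0523372 = 0.159075.
P(2 | observation) = 0.0240751 / 0.159075 = 0.151344.

0.1513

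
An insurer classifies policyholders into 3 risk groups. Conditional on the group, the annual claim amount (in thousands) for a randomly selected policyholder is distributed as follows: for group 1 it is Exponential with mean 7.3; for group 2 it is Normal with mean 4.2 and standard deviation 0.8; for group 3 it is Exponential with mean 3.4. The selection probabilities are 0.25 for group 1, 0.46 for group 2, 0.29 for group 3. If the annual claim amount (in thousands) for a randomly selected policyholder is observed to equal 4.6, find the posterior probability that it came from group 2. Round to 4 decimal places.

0.8340

Likelihoods f(4.6 | ·): 1: 0.0729478; 2: 0.440082; 3: 0.0760232.
Posterior ∝ prior × likelihood. Numerator for 2: 0.46·0.440082 = 0.202438.
Normalizing constant: 0.25·0.0729478 + 0.46·0.440082 + 0.29·0.0760232 = 0.242721.
P(2 | observation) = 0.202438 / 0.242721 = 0.834033.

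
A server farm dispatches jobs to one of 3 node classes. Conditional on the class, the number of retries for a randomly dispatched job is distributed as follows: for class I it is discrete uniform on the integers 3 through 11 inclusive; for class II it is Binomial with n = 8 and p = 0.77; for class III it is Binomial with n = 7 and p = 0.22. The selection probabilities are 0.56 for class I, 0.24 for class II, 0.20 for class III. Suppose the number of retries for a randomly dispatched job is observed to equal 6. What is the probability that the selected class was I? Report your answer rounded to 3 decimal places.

0.456

Likelihoods P(X=6 | ·): I: 0.111111; II: 0.308715; III: 0.000619054.
Posterior ∝ prior × likelihood. Numerator for I: 0.56·0.111111 = 0.0622222.
Normalizing constant: 0.56·0.111111 + 0.24·0.308715 + 0.2·0.000619054 = 0.136438.
P(I | observation) = 0.0622222 / 0.136438 = 0.456049.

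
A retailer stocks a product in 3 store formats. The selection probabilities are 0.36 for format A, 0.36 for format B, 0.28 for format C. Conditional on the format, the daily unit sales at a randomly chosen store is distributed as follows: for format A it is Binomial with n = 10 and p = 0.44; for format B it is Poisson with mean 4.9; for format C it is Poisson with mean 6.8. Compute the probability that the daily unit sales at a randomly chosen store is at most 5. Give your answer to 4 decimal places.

Conditional on each format, P(X ≤ 5): A: 0.759297; B: 0.633501; C: 0.326977.
By total probability, P(X ≤ 5) = 0.36·0.759297 + 0.36·0.633501 + 0.28·0.326977 = 0.592961.

0.5930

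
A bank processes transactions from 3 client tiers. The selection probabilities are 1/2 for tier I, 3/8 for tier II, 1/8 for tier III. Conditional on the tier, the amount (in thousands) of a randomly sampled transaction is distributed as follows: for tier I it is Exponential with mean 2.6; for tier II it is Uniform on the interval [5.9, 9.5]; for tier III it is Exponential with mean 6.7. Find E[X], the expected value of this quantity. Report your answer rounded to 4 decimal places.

5.0250

Component means — I: 2.6; II: 7.7; III: 6.7.
E[X] = 0.5·2.6 + 0.375·7.7 + 0.125·6.7 = 5.025.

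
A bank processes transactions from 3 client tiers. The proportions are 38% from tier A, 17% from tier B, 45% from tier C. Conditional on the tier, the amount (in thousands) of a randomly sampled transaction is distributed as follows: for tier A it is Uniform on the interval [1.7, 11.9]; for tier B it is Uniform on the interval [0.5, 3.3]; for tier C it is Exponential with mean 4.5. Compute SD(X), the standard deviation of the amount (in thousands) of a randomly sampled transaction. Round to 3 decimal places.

3.936

Per component, A: μ=6.8, E[X²]=54.91; B: μ=1.9, E[X²]=4.26333; C: μ=4.5, E[X²]=40.5.
E[X] = 0.38·6.8 + 0.17·1.9 + 0.45·4.5 = 4.932.
E[X²] = 0.38·54.91 + 0.17·4.26333 + 0.45·40.5 = 39.8156.
Var(X) = E[X²] − (E[X])² = 39.8156 − 24.3246 = 15.4909.
SD(X) = √15.4909 = 3.93585.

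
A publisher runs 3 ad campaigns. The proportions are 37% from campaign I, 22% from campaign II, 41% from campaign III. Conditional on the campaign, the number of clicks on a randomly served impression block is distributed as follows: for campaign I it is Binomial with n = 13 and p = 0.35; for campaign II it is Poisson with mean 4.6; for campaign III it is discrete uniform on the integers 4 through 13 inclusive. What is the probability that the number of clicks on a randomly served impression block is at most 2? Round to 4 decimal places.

0.0777

Conditional on each campaign, P(X ≤ 2): I: 0.113191; II: 0.162639; III: 0.
By total probability, P(X ≤ 2) = 0.37·0.113191 + 0.22·0.162639 + 0.41·0 = 0.0776613.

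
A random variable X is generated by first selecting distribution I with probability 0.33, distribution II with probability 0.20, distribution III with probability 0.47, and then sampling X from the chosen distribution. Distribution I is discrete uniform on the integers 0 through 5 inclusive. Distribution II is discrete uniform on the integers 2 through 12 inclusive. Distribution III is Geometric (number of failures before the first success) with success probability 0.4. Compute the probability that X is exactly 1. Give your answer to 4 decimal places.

Conditional on each component, P(X = 1): I: 0.166667; II: 0; III: 0.24.
By total probability, P(X = 1) = 0.33·0.166667 + 0.2·0 + 0.47·0.24 = 0.1678.

0.1678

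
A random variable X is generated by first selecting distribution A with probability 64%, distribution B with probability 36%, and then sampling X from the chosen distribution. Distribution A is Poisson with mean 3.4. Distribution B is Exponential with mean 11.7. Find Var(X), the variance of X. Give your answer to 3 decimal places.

Per component, A: μ=3.4, E[X²]=14.96; B: μ=11.7, E[X²]=273.78.
E[X] = 0.64·3.4 + 0.36·11.7 = 6.388.
E[X²] = 0.64·14.96 + 0.36·273.78 = 108.135.
Var(X) = E[X²] − (E[X])² = 108.135 − 40.8065 = 67.3287.

67.329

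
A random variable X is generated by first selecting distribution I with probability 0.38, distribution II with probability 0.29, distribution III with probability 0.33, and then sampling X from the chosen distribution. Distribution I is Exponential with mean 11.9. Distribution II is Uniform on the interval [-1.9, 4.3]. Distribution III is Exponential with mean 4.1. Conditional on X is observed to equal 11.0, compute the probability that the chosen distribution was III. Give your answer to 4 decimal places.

Likelihoods f(11.0 | ·): I: 0.033343; II: 0; III: 0.0166738.
Posterior ∝ prior × likelihood. Numerator for III: 0.33·0.0166738 = 0.00550237.
Normalizing constant: 0.38·0.033343 + 0.29·0 + 0.33·0.0166738 = 0.0181727.
P(III | observation) = 0.00550237 / 0.0181727 = 0.302782.

0.3028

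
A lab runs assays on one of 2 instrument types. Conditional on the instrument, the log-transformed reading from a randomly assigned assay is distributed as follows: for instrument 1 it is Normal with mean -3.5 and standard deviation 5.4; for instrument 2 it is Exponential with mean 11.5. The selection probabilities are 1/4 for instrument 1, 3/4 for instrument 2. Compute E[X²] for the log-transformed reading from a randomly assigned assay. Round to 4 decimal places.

208.7275

For each component E[X²] = Var + (mean)², giving 1: 41.41; 2: 264.5.
Overall E[X²] = 0.25·41.41 + 0.75·264.5 = 208.727.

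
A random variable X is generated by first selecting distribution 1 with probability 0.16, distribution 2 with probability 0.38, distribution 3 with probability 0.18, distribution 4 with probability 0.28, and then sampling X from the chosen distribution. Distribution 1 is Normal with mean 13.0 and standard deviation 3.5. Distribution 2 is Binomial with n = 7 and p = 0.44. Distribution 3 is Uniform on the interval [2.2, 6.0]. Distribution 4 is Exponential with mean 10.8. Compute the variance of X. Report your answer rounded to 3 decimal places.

52.647

Per component, 1: μ=13, E[X²]=181.25; 2: μ=3.08, E[X²]=11.2112; 3: μ=4.1, E[X²]=18.0133; 4: μ=10.8, E[X²]=233.28.
E[X] = 0.16·13 + 0.38·3.08 + 0.18·4.1 + 0.28·10.8 = 7.0124.
E[X²] = 0.16·181.25 + 0.38·11.2112 + 0.18·18.0133 + 0.28·233.28 = 101.821.
Var(X) = E[X²] − (E[X])² = 101.821 − 49.1738 = 52.6473.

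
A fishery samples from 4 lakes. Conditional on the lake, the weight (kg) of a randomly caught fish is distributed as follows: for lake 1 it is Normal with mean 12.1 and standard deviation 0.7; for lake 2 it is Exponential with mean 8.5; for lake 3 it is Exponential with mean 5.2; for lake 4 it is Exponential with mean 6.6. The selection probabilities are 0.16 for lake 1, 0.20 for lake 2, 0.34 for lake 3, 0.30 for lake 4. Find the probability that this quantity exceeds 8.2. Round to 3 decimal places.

Conditional on each lake, P(X > 8.2): 1: 1; 2: 0.381095; 3: 0.20661; 4: 0.288684.
By total probability, P(X > 8.2) = 0.16·1 + 0.2·0.381095 + 0.34·0.20661 + 0.3·0.288684 = 0.393071.

0.393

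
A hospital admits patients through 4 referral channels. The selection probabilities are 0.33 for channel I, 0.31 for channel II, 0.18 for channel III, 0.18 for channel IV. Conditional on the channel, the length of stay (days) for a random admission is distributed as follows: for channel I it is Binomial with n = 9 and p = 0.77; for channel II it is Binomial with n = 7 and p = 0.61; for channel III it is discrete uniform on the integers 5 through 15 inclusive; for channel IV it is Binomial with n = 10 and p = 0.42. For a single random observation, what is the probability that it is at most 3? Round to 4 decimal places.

Conditional on each channel, P(X ≤ 3): I: 0.0064598; II: 0.270687; III: 0; IV: 0.333463.
By total probability, P(X ≤ 3) = 0.33·0.0064598 + 0.31·0.270687 + 0.18·0 + 0.18·0.333463 = 0.146068.

0.1461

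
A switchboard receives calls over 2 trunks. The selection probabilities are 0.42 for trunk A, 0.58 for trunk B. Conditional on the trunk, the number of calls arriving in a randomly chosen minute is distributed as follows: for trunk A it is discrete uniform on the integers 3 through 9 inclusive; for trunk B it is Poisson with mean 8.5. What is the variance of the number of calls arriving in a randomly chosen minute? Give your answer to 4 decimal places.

Per component, A: μ=6, E[X²]=40; B: μ=8.5, E[X²]=80.75.
E[X] = 0.42·6 + 0.58·8.5 = 7.45.
E[X²] = 0.42·40 + 0.58·80.75 = 63.635.
Var(X) = E[X²] − (E[X])² = 63.635 − 55.5025 = 8.1325.

8.1325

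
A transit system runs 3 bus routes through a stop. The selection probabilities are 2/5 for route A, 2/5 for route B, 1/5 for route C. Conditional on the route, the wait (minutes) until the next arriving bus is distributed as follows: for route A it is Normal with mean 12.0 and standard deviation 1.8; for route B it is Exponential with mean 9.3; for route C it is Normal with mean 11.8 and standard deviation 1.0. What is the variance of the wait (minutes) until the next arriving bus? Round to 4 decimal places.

Per component, A: μ=12, E[X²]=147.24; B: μ=9.3, E[X²]=172.98; C: μ=11.8, E[X²]=140.24.
E[X] = 0.4·12 + 0.4·9.3 + 0.2·11.8 = 10.88.
E[X²] = 0.4·147.24 + 0.4·172.98 + 0.2·140.24 = 156.136.
Var(X) = E[X²] − (E[X])² = 156.136 − 118.374 = 37.7616.

37.7616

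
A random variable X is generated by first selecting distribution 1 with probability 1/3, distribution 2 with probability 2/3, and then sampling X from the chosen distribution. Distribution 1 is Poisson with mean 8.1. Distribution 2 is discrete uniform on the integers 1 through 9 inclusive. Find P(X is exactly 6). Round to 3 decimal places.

Conditional on each component, P(X = 6): 1: 0.119067; 2: 0.111111.
By total probability, P(X = 6) = 0.333333·0.119067 + 0.666667·0.111111 = 0.113763.

0.114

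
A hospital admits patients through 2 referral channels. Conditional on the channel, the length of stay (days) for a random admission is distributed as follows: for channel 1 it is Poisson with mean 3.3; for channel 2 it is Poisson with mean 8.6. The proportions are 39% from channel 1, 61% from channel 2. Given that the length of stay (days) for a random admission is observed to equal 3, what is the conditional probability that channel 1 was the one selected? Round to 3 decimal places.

Likelihoods P(X=3 | ·): 1: 0.220912; 2: 0.0195169.
Posterior ∝ prior × likelihood. Numerator for 1: 0.39·0.220912 = 0.0861556.
Normalizing constant: 0.39·0.220912 + 0.61·0.0195169 = 0.0980609.
P(1 | observation) = 0.0861556 / 0.0980609 = 0.878593.

0.879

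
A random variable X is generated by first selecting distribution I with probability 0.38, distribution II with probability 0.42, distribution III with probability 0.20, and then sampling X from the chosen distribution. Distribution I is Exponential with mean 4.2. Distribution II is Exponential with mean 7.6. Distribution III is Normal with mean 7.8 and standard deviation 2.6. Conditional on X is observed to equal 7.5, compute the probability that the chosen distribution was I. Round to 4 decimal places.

Likelihoods f(7.5 | ·): I: 0.0399232; II: 0.0490463; III: 0.152421.
Posterior ∝ prior × likelihood. Numerator for I: 0.38·0.0399232 = 0.0151708.
Normalizing constant: 0.38·0.0399232 + 0.42·0.0490463 + 0.2·0.152421 = 0.0662545.
P(I | observation) = 0.0151708 / 0.0662545 = 0.228978.

0.2290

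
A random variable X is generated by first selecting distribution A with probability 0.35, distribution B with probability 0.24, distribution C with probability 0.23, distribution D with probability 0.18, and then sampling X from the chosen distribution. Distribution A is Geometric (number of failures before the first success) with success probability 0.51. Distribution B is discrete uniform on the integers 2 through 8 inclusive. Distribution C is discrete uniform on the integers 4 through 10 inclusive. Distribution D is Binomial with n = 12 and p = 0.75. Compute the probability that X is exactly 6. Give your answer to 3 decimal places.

0.077

Conditional on each component, P(X = 6): A: 0.00705906; B: 0.142857; C: 0.142857; D: 0.0401495.
By total probability, P(X = 6) = 0.35·0.00705906 + 0.24·0.142857 + 0.23·0.142857 + 0.18·0.0401495 = 0.0768404.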